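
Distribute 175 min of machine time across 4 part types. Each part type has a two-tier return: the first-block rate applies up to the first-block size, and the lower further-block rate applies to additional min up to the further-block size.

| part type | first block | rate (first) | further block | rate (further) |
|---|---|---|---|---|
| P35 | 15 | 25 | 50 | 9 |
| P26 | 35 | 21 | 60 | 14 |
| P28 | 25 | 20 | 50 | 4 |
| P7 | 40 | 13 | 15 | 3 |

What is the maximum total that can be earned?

Rank every tier by rate: P35/T1 25 > P26/T1 21 > P28/T1 20 > P26/T2 14 > P7/T1 13 > P35/T2 9 > P28/T2 4 > P7/T2 3.
P35/T1 (25): +15 — 160 left.
Fill P26 T1 block (35 at 21) — 125 left.
P28/T1 (20): +25 — 100 left.
P26 T2 at 14: fill all 60 — 40 left.
Fill P7 T1 block (40 at 13) — 0 left.
Total = 25×15 + 21×35 + 20×25 + 14×60 + 13×40 = 2970.

2970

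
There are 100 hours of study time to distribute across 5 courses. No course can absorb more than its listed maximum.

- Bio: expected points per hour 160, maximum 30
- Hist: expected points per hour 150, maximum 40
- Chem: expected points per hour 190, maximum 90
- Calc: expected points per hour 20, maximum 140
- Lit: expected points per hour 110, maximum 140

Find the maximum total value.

Order the courses by expected points per hour: Chem 190 > Bio 160 > Hist 150 > Lit 110 > Calc 20.
Chem takes 90 to reach its cap of 90 — 10 left.
Bio: +10 (room for 30) → 10. Pool exhausted.
Total = 160×10 + 190×90 = 18700.

18700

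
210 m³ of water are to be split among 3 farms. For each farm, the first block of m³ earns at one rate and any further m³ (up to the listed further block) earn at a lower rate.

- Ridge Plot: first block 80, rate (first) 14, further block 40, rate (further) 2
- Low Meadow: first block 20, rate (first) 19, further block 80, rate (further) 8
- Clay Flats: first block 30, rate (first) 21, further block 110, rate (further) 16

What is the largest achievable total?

Treat each block as its own option and order by rate: Clay Flats/tier1 21 > Low Meadow/tier1 19 > Clay Flats/tier2 16 > Ridge Plot/tier1 14 > Low Meadow/tier2 8 > Ridge Plot/tier2 2.
Fill Clay Flats tier1 block (30 at 21) ; 180 left.
Low Meadow/tier1 (19): +20 ; 160 left.
Clay Flats/tier2 (16): +110 ; 50 left.
50 remain; put them into Ridge Plot tier1 at 14.
Total = 21×30 + 19×20 + 16×110 + 14×50 = 3470.

3470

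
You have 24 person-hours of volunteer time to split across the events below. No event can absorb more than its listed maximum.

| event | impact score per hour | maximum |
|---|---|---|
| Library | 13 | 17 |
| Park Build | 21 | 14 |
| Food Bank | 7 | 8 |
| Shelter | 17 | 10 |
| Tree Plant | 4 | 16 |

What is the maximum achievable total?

Rank by impact score per hour: Park Build 21 > Shelter 17 > Library 13 > Food Bank 7 > Tree Plant 4.
Park Build: +14 to 14 (cap) — 10 left.
Give Shelter 10 to hit its cap of 10 — 0 left.
Total = 21×14 + 17×10 = 464.

464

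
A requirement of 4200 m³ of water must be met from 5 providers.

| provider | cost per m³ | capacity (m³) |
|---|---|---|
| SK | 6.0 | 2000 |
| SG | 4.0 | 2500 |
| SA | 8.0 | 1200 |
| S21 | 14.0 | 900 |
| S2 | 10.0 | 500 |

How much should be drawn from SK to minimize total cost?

Cheapest first:
SG (4.0): use full 2500 — 1700 m³ to go.
SK at 6.0: take 1700 of its 2000 — requirement met.
SA, S2, S21: unused.

1700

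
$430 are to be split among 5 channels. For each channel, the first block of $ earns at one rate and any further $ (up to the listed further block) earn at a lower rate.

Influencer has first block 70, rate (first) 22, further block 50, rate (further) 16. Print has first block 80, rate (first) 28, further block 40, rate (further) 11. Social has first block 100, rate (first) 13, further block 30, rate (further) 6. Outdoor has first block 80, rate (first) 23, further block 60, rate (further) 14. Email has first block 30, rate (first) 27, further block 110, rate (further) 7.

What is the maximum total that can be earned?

8850

Order all 10 blocks by rate: Print/first 28 > Email/first 27 > Outdoor/first 23 > Influencer/first 22 > Influencer/second 16 > Outdoor/second 14 > Social/first 13 > Print/second 11 > Email/second 7 > Social/second 6.
Print first at 28: fill all 80 → 350 left.
Email first at 27: fill all 30 → 320 left.
Outdoor/first (23): +80 → 240 left.
Influencer/first (22): +70 → 170 left.
Influencer second at 16: fill all 50 → 120 left.
Outdoor second at 14: fill all 60 → 60 left.
Social first at 13: only 60 left, fill 60.
Total = 28×80 + 27×30 + 23×80 + 22×70 + 16×50 + 14×60 + 13×60 = 8850.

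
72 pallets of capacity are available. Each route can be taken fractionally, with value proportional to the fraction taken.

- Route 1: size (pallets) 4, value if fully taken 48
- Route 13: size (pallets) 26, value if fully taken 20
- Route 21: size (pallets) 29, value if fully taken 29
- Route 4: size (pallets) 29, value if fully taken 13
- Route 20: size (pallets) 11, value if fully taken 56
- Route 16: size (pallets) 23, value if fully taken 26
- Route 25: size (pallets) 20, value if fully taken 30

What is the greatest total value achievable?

174

Best value per unit of size first: Route 1 48/4≈12, Route 20 56/11≈5.09, Route 25 30/20≈1.5, Route 16 26/23≈1.13, Route 21 29/29≈1, Route 13 20/26≈0.769, Route 4 13/29≈0.448.
All 4 pallets of Route 1 fit (value 48) → 68 remain.
All 11 pallets of Route 20 fit (value 56) → 57 remain.
All 20 pallets of Route 25 fit (value 30) → 37 remain.
Take all of Route 16 (23 pallets, value 26) → 14 pallets left.
Fill the last 14 pallets with part of Route 21: 14/29 of it earns 14.
Total value = 174.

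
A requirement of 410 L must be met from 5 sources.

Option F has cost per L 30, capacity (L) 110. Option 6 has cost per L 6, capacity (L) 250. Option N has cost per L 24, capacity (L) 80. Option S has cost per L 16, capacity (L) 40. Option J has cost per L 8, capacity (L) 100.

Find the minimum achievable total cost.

Cheapest first:
Option 6 (6): use full 250 → 160 L to go.
Option J at 8: take all 100 L → 60 still needed.
Take 40 from Option S at 16 → need 20 more.
Option N at 24: take 20 of its 80 → requirement met.
Option F: unused.
Cost = 250×6 + 100×8 + 40×16 + 20×24 = 3420.

3420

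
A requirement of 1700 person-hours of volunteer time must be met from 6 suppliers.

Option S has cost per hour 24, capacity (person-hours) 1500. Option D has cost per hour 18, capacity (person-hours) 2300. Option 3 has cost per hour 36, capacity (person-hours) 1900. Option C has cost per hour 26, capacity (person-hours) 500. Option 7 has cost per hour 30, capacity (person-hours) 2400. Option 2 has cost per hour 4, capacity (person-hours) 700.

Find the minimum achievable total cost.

20800

Cheapest first:
Option 2 (4): use full 700 — 1000 person-hours to go.
Take 1000 from Option D at 18 to finish.
Option S, Option C, Option 7, Option 3: unused.
Cost = 700×4 + 1000×18 = 20800.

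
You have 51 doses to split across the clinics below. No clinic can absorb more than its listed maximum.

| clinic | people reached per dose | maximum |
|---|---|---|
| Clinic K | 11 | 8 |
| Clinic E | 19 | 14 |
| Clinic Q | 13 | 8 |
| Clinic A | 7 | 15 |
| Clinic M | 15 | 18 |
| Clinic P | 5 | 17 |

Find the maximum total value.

749

Rank by people reached per dose: Clinic E 19 > Clinic M 15 > Clinic Q 13 > Clinic K 11 > Clinic A 7 > Clinic P 5.
Give Clinic E 14 to hit its cap of 14 — 37 left.
Give Clinic M 18 to hit its cap of 18 — 19 left.
Give Clinic Q 8 to hit its cap of 8 — 11 left.
Clinic K takes 8 to reach its cap of 8 — 3 left.
Only 3 left; Clinic A takes them to reach 3.
Total = 11×8 + 19×14 + 13×8 + 7×3 + 15×18 = 749.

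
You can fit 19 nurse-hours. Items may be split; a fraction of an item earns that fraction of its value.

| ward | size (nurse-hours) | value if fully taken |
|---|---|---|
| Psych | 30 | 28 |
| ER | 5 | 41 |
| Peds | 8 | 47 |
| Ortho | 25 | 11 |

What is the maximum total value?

93.6

Sort by value density: ER 41/5≈8.2, Peds 47/8≈5.88, Psych 28/30≈0.933, Ortho 11/25≈0.44.
ER: take in full, 5 nurse-hours for value 41 ; 14 left.
Peds: take in full, 8 nurse-hours for value 47 ; 6 left.
Fill the last 6 nurse-hours with part of Psych: 6/30 of it earns 5.6.
Total value = 93.6.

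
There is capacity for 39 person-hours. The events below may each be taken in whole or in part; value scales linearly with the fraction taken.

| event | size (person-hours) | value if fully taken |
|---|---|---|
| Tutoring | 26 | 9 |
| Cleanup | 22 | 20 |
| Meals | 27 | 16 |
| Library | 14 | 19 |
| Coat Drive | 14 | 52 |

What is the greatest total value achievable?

81

Rank by value-to-size ratio: Coat Drive 52/14≈3.71, Library 19/14≈1.36, Cleanup 20/22≈0.909, Meals 16/27≈0.593, Tutoring 9/26≈0.346.
Coat Drive: take in full, 14 person-hours for value 52 → 25 left.
Take all of Library (14 person-hours, value 19) → 11 person-hours left.
11 person-hours left: a 11/22 share of Cleanup gives 20×11/22 = 10.
Total value = 81.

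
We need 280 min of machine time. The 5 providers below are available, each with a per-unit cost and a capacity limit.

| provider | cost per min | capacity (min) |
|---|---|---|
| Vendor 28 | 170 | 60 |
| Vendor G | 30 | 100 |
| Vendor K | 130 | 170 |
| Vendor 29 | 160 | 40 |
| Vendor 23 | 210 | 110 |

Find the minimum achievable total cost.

Cheapest first:
Vendor G (30): use full 100 ; 180 min to go.
Vendor K (130): use full 170 ; 10 min to go.
Vendor 29 at 160: take 10 of its 40 ; requirement met.
Vendor 28, Vendor 23: unused.
Cost = 100×30 + 170×130 + 10×160 = 26700.

26700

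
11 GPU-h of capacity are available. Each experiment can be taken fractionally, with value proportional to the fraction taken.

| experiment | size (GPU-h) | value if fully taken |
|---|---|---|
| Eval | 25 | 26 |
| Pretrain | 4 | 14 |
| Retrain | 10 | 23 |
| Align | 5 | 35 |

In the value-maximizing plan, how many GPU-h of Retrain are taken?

Best value per unit of size first: Align 35/5≈7, Pretrain 14/4≈3.5, Retrain 23/10≈2.3, Eval 26/25≈1.04.
Align: take in full, 5 GPU-h for value 35 ; 6 left.
Pretrain: take in full, 4 GPU-h for value 14 ; 2 left.
Fill the last 2 GPU-h with part of Retrain: 2/10 of it earns 4.6.

2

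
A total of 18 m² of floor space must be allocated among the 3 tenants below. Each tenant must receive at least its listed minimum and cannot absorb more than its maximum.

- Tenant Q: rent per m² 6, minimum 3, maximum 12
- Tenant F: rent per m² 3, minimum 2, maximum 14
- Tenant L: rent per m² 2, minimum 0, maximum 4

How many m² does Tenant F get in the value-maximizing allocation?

6

Meeting every minimum uses 3+2+0 = 5 m², leaving 13.
Rank by rent per m²: Tenant Q 6 > Tenant F 3 > Tenant L 2.
Tenant Q: +9 to 12 (cap) — 4 left.
Tenant F: +4 (room for 12) → 6. Pool exhausted.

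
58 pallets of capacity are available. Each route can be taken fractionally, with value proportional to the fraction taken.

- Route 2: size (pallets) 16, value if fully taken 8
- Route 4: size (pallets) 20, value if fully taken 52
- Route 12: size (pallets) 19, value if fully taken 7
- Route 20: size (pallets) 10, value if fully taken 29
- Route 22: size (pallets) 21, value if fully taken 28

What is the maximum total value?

Rank by value-to-size ratio: Route 20 29/10≈2.9, Route 4 52/20≈2.6, Route 22 28/21≈1.33, Route 2 8/16≈0.5, Route 12 7/19≈0.368.
Route 20: take in full, 10 pallets for value 29 — 48 left.
Route 4: take in full, 20 pallets for value 52 — 28 left.
All 21 pallets of Route 22 fit (value 28) — 7 remain.
Fill the last 7 pallets with part of Route 2: 7/16 of it earns 3.5.
Total value = 112.5.

112.5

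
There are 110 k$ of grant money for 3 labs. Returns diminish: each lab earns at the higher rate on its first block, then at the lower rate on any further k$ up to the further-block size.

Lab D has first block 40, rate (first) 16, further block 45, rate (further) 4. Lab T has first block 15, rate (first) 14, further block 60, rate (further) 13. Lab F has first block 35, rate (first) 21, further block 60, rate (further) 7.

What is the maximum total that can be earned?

1845

Treat each block as its own option and order by rate: Lab F/first 21 > Lab D/first 16 > Lab T/first 14 > Lab T/second 13 > Lab F/second 7 > Lab D/second 4.
Fill Lab F first block (35 at 21) ; 75 left.
Fill Lab D first block (40 at 16) ; 35 left.
Lab T/first (14): +15 ; 20 left.
20 remain; put them into Lab T second at 13.
Total = 21×35 + 16×40 + 14×15 + 13×20 = 1845.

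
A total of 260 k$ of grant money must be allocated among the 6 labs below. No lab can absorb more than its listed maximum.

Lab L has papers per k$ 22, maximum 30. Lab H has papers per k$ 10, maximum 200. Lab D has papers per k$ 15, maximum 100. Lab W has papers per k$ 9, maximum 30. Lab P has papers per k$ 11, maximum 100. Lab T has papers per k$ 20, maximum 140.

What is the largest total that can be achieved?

4810

Highest papers per k$ first: Lab L 22 > Lab T 20 > Lab D 15 > Lab P 11 > Lab H 10 > Lab W 9.
Give Lab L 30 to hit its cap of 30 ; 230 left.
Lab T: +140 to 140 (cap) ; 90 left.
Lab D has room for 100 but only 90 remain, so it gets 90.
Total = 22×30 + 15×90 + 20×140 = 4810.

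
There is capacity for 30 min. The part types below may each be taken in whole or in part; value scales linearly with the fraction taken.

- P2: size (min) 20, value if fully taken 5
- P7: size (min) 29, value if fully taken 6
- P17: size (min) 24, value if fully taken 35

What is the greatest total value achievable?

36.5

Rank by value-to-size ratio: P17 35/24≈1.46, P2 5/20≈0.25, P7 6/29≈0.207.
P17: take in full, 24 min for value 35 → 6 left.
Fill the last 6 min with part of P2: 6/20 of it earns 1.5.
Total value = 36.5.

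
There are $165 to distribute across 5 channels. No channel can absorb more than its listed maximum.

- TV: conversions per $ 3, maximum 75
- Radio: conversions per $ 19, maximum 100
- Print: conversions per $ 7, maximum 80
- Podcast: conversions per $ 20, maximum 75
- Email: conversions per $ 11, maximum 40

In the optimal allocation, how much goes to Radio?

Rank by conversions per $: Podcast 20 > Radio 19 > Email 11 > Print 7 > TV 3.
Podcast: +75 to 75 (cap) → 90 left.
Radio: +90 (room for 100) → 90. Pool exhausted.

90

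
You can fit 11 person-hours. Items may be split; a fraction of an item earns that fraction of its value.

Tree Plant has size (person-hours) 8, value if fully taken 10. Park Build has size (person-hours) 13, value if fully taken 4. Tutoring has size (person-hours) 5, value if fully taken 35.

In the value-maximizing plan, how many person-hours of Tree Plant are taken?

Sort by value density: Tutoring 35/5≈7, Tree Plant 10/8≈1.25, Park Build 4/13≈0.308.
All 5 person-hours of Tutoring fit (value 35) — 6 remain.
Only 6 person-hours remain; take 6/8 of Tree Plant for value 10×6/8 = 7.5.

6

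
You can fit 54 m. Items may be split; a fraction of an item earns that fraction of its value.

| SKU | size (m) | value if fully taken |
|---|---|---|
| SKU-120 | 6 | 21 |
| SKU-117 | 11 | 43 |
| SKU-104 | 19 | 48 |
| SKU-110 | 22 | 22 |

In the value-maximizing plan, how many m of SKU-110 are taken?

Rank by value-to-size ratio: SKU-117 43/11≈3.91, SKU-120 21/6≈3.5, SKU-104 48/19≈2.53, SKU-110 22/22≈1.
All 11 m of SKU-117 fit (value 43) — 43 remain.
Take all of SKU-120 (6 m, value 21) — 37 m left.
SKU-104: take in full, 19 m for value 48 — 18 left.
Only 18 m remain; take 18/22 of SKU-110 for value 22×18/22 = 18.

18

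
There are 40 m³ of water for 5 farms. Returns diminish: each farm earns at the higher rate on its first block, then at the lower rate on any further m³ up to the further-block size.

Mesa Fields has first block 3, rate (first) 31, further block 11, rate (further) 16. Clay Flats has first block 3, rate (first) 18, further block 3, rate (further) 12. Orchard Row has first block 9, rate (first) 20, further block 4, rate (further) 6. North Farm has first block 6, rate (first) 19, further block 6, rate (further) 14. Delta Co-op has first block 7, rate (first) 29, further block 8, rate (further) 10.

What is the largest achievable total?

Order all 10 blocks by rate: Mesa Fields/first 31 > Delta Co-op/first 29 > Orchard Row/first 20 > North Farm/first 19 > Clay Flats/first 18 > Mesa Fields/second 16 > North Farm/second 14 > Clay Flats/second 12 > Delta Co-op/second 10 > Orchard Row/second 6.
Mesa Fields first at 31: fill all 3 → 37 left.
Fill Delta Co-op first block (7 at 29) → 30 left.
Fill Orchard Row first block (9 at 20) → 21 left.
North Farm first at 19: fill all 6 → 15 left.
Fill Clay Flats first block (3 at 18) → 12 left.
Fill Mesa Fields second block (11 at 16) → 1 left.
1 remain; put them into North Farm second at 14.
Total = 31×3 + 29×7 + 20×9 + 19×6 + 18×3 + 16×11 + 14×1 = 834.

834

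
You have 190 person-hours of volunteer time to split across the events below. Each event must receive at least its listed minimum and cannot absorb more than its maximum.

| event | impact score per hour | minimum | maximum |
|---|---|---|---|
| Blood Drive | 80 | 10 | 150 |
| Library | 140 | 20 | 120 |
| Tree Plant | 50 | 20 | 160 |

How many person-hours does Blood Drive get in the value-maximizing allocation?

50

Meeting every minimum uses 10+20+20 = 50 person-hours, leaving 140.
Highest impact score per hour first: Library 140 > Blood Drive 80 > Tree Plant 50.
Give Library 100 more to hit its cap of 120 ; 40 left.
Blood Drive has room for 140 more but only 40 remain, so it gets 50.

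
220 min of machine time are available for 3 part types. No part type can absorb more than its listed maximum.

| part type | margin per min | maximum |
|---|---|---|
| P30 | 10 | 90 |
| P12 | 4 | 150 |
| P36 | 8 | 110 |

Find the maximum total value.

1860

Order the part types by margin per min: P30 10 > P36 8 > P12 4.
P30 takes 90 to reach its cap of 90 — 130 left.
Give P36 110 to hit its cap of 110 — 20 left.
Only 20 left; P12 takes them to reach 20.
Total = 10×90 + 4×20 + 8×110 = 1860.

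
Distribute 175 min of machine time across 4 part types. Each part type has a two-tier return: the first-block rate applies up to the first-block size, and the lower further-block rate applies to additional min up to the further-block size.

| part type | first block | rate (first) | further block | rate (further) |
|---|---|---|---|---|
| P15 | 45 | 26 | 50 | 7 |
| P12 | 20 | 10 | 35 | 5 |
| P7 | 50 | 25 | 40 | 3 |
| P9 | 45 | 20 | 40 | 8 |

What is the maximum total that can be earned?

Treat each block as its own option and order by rate: P15/tier1 26 > P7/tier1 25 > P9/tier1 20 > P12/tier1 10 > P9/tier2 8 > P15/tier2 7 > P12/tier2 5 > P7/tier2 3.
P15 tier1 at 26: fill all 45 → 130 left.
P7 tier1 at 25: fill all 50 → 80 left.
P9/tier1 (20): +45 → 35 left.
P12/tier1 (10): +20 → 15 left.
P9 tier2 at 8: only 15 left, fill 15.
Total = 26×45 + 25×50 + 20×45 + 10×20 + 8×15 = 3640.

3640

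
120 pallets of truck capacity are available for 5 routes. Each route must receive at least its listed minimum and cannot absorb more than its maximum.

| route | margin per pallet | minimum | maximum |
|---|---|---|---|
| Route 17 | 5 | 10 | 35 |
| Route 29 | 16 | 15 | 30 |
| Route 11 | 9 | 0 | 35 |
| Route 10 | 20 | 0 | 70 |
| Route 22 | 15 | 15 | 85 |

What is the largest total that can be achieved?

2075

Meeting every minimum uses 10+15+0+0+15 = 40 pallets, leaving 80.
Rank by margin per pallet: Route 10 20 > Route 29 16 > Route 22 15 > Route 11 9 > Route 17 5.
Give Route 10 70 more to hit its cap of 70 — 10 left.
Route 29 has room for 15 more but only 10 remain, so it gets 25.
Total = 5×10 + 16×25 + 20×70 + 15×15 = 2075.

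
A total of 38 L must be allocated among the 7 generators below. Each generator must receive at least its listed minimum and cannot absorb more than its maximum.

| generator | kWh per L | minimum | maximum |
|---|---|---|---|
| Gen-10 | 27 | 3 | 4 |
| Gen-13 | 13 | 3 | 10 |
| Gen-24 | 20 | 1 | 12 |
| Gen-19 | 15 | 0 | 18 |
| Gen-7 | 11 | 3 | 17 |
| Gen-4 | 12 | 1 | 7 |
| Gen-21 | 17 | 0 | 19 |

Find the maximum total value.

Meeting every minimum uses 3+3+1+0+3+1+0 = 11 L, leaving 27.
Order the generators by kWh per L: Gen-10 27 > Gen-24 20 > Gen-21 17 > Gen-19 15 > Gen-13 13 > Gen-4 12 > Gen-7 11.
Give Gen-10 1 more to hit its cap of 4 → 26 left.
Gen-24 takes 11 more to reach its cap of 12 → 15 left.
Gen-21 has room for 19 more but only 15 remain, so it gets 15.
Total = 27×4 + 13×3 + 20×12 + 11×3 + 12×1 + 17×15 = 687.

687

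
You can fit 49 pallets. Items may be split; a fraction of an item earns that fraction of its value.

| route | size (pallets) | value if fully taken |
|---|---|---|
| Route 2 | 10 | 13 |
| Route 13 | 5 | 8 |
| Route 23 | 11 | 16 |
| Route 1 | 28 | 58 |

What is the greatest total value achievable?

Sort by value density: Route 1 58/28≈2.07, Route 13 8/5≈1.6, Route 23 16/11≈1.45, Route 2 13/10≈1.3.
Route 1: take in full, 28 pallets for value 58 → 21 left.
Route 13: take in full, 5 pallets for value 8 → 16 left.
Route 23: take in full, 11 pallets for value 16 → 5 left.
5 pallets left: a 5/10 share of Route 2 gives 13×5/10 = 6.5.
Total value = 88.5.

88.5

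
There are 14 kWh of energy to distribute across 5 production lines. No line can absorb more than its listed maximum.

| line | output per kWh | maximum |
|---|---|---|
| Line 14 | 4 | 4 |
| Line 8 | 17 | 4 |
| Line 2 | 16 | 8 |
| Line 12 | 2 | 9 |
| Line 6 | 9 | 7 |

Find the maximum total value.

214

Rank by output per kWh: Line 8 17 > Line 2 16 > Line 6 9 > Line 14 4 > Line 12 2.
Line 8: +4 to 4 (cap) — 10 left.
Line 2 takes 8 to reach its cap of 8 — 2 left.
Only 2 left; Line 6 takes them to reach 2.
Total = 17×4 + 16×8 + 9×2 = 214.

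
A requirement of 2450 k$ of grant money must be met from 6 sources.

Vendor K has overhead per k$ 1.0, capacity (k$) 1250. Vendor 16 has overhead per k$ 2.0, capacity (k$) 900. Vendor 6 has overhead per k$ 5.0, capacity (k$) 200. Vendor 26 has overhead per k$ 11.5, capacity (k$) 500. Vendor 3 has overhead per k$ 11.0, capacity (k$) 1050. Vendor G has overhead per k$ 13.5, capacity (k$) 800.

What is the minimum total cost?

5150

Use sources in increasing cost order.
Vendor K at 1.0: take all 1250 k$ ; 1200 still needed.
Take 900 from Vendor 16 at 2.0 ; need 300 more.
Vendor 6 at 5.0: take all 200 k$ ; 100 still needed.
Vendor 3 at 11.0: take 100 of its 1050 ; requirement met.
Vendor 26, Vendor G: unused.
Cost = 1250×1.0 + 900×2.0 + 200×5.0 + 100×11.0 = 5150.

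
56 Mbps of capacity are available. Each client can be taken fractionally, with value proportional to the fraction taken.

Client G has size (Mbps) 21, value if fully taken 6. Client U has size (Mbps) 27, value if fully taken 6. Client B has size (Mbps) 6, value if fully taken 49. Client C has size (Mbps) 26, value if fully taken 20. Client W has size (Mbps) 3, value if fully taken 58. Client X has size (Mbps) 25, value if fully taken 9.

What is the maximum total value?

Rank by value-to-size ratio: Client W 58/3≈19.3, Client B 49/6≈8.17, Client C 20/26≈0.769, Client X 9/25≈0.36, Client G 6/21≈0.286, Client U 6/27≈0.222.
Client W: take in full, 3 Mbps for value 58 → 53 left.
Take all of Client B (6 Mbps, value 49) → 47 Mbps left.
Take all of Client C (26 Mbps, value 20) → 21 Mbps left.
21 Mbps left: a 21/25 share of Client X gives 9×21/25 = 7.56.
Total value = 134.56.

134.56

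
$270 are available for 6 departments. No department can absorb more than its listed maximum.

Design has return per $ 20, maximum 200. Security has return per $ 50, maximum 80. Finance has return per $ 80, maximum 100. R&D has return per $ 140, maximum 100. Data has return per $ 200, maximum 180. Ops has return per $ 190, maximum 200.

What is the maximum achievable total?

53100

Order the departments by return per $: Data 200 > Ops 190 > R&D 140 > Finance 80 > Security 50 > Design 20.
Data: +180 to 180 (cap) ; 90 left.
Ops has room for 200 but only 90 remain, so it gets 90.
Total = 200×180 + 190×90 = 53100.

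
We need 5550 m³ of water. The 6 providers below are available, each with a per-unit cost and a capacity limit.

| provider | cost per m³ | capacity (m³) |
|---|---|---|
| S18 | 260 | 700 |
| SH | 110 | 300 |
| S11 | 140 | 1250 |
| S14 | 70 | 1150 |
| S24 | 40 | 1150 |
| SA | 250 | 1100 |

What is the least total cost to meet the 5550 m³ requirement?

Use providers in increasing cost order.
Take 1150 from S24 at 40 — need 4400 more.
S14 (70): use full 1150 — 3250 m³ to go.
SH (110): use full 300 — 2950 m³ to go.
S11 at 140: take all 1250 m³ — 1700 still needed.
SA at 250: take all 1100 m³ — 600 still needed.
Take 600 from S18 at 260 to finish.
Cost = 1150×40 + 1150×70 + 300×110 + 1250×140 + 1100×250 + 600×260 = 765500.

765500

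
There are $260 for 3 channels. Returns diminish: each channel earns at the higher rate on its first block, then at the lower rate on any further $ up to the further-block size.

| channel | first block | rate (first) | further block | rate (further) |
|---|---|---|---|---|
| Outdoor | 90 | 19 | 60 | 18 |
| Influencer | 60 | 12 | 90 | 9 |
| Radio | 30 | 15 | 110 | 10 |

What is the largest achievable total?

Order all 6 blocks by rate: Outdoor/T1 19 > Outdoor/T2 18 > Radio/T1 15 > Influencer/T1 12 > Radio/T2 10 > Influencer/T2 9.
Fill Outdoor T1 block (90 at 19) → 170 left.
Outdoor T2 at 18: fill all 60 → 110 left.
Fill Radio T1 block (30 at 15) → 80 left.
Influencer T1 at 12: fill all 60 → 20 left.
Radio T2 at 10: only 20 left, fill 20.
Total = 19×90 + 18×60 + 15×30 + 12×60 + 10×20 = 4160.

4160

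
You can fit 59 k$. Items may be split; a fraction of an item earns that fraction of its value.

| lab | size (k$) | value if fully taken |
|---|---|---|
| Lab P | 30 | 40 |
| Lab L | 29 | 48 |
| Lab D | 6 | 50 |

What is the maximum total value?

130

Sort by value density: Lab D 50/6≈8.33, Lab L 48/29≈1.66, Lab P 40/30≈1.33.
Take all of Lab D (6 k$, value 50) → 53 k$ left.
Take all of Lab L (29 k$, value 48) → 24 k$ left.
Only 24 k$ remain; take 24/30 of Lab P for value 40×24/30 = 32.
Total value = 130.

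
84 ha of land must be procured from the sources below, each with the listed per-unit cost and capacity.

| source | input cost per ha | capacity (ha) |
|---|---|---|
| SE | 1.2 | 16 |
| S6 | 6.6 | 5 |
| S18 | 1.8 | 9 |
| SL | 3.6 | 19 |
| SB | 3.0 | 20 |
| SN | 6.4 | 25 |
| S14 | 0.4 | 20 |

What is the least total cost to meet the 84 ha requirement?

Cheapest first:
S14 (0.4): use full 20 ; 64 ha to go.
SE at 1.2: take all 16 ha ; 48 still needed.
S18 (1.8): use full 9 ; 39 ha to go.
Take 20 from SB at 3.0 ; need 19 more.
Take 19 from SL at 3.6 ; need 0 more.
SN, S6: unused.
Cost = 20×0.4 + 16×1.2 + 9×1.8 + 20×3.0 + 19×3.6 = 171.8.

171.8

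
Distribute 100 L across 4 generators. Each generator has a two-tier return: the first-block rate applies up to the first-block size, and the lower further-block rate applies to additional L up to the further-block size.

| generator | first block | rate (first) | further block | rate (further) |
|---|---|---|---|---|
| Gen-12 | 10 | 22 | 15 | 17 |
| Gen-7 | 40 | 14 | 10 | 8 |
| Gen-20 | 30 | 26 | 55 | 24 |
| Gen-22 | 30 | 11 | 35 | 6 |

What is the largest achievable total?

2405

Treat each block as its own option and order by rate: Gen-20/first 26 > Gen-20/second 24 > Gen-12/first 22 > Gen-12/second 17 > Gen-7/first 14 > Gen-22/first 11 > Gen-7/second 8 > Gen-22/second 6.
Gen-20/first (26): +30 → 70 left.
Fill Gen-20 second block (55 at 24) → 15 left.
Gen-12/first (22): +10 → 5 left.
Gen-12 second at 17: only 5 left, fill 5.
Total = 26×30 + 24×55 + 22×10 + 17×5 = 2405.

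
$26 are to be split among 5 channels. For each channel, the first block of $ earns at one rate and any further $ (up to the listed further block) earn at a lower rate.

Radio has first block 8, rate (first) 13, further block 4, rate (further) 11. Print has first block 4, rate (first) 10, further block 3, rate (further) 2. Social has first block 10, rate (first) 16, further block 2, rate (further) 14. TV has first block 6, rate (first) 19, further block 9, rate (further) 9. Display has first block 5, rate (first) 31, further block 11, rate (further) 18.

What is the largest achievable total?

531

Order all 10 blocks by rate: Display/first 31 > TV/first 19 > Display/second 18 > Social/first 16 > Social/second 14 > Radio/first 13 > Radio/second 11 > Print/first 10 > TV/second 9 > Print/second 2.
Display/first (31): +5 ; 21 left.
Fill TV first block (6 at 19) ; 15 left.
Display second at 18: fill all 11 ; 4 left.
Social/first: +4 of 10 at 16; pool empty.
Total = 31×5 + 19×6 + 18×11 + 16×4 = 531.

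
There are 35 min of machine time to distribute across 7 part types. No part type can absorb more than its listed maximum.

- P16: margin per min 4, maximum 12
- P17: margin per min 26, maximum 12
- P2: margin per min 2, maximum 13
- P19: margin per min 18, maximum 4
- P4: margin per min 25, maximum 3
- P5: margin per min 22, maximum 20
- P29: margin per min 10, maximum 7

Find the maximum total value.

827

Rank by margin per min: P17 26 > P4 25 > P5 22 > P19 18 > P29 10 > P16 4 > P2 2.
P17 takes 12 to reach its cap of 12 — 23 left.
P4 takes 3 to reach its cap of 3 — 20 left.
P5: +20 to 20 (cap) — 0 left.
Total = 26×12 + 25×3 + 22×20 = 827.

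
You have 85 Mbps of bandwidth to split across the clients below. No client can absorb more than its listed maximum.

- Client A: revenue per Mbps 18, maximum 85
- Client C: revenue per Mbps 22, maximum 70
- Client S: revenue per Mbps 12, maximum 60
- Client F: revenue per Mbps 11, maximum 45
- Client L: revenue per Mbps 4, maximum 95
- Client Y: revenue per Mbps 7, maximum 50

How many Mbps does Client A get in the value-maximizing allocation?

Order the clients by revenue per Mbps: Client C 22 > Client A 18 > Client S 12 > Client F 11 > Client Y 7 > Client L 4.
Give Client C 70 to hit its cap of 70 ; 15 left.
Only 15 left; Client A takes them to reach 15.

15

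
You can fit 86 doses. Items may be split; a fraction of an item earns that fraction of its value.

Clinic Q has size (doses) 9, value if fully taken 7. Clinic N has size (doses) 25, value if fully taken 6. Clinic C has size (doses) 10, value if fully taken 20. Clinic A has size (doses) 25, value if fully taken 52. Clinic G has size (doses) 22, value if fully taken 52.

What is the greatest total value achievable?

Best value per unit of size first: Clinic G 52/22≈2.36, Clinic A 52/25≈2.08, Clinic C 20/10≈2, Clinic Q 7/9≈0.778, Clinic N 6/25≈0.24.
Clinic G: take in full, 22 doses for value 52 — 64 left.
Take all of Clinic A (25 doses, value 52) — 39 doses left.
All 10 doses of Clinic C fit (value 20) — 29 remain.
All 9 doses of Clinic Q fit (value 7) — 20 remain.
Only 20 doses remain; take 20/25 of Clinic N for value 6×20/25 = 4.8.
Total value = 135.8.

135.8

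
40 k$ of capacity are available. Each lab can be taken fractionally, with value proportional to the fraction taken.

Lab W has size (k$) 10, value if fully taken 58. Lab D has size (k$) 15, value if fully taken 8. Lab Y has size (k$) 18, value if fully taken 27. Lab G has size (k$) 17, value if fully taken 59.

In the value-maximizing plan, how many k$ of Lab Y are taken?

13

Rank by value-to-size ratio: Lab W 58/10≈5.8, Lab G 59/17≈3.47, Lab Y 27/18≈1.5, Lab D 8/15≈0.533.
Take all of Lab W (10 k$, value 58) → 30 k$ left.
Take all of Lab G (17 k$, value 59) → 13 k$ left.
Only 13 k$ remain; take 13/18 of Lab Y for value 27×13/18 = 19.5.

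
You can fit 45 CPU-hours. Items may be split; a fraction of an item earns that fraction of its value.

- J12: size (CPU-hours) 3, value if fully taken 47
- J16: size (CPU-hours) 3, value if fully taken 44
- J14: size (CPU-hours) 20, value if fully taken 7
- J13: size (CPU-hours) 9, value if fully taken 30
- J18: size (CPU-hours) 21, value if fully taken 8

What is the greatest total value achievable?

Best value per unit of size first: J12 47/3≈15.7, J16 44/3≈14.7, J13 30/9≈3.33, J18 8/21≈0.381, J14 7/20≈0.35.
Take all of J12 (3 CPU-hours, value 47) ; 42 CPU-hours left.
Take all of J16 (3 CPU-hours, value 44) ; 39 CPU-hours left.
J13: take in full, 9 CPU-hours for value 30 ; 30 left.
All 21 CPU-hours of J18 fit (value 8) ; 9 remain.
Only 9 CPU-hours remain; take 9/20 of J14 for value 7×9/20 = 3.15.
Total value = 132.15.

132.15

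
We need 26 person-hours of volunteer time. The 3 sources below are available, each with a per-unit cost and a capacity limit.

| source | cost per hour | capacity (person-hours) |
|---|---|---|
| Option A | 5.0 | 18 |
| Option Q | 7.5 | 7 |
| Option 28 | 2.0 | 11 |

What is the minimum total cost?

97

Cheapest first:
Take 11 from Option 28 at 2.0 — need 15 more.
Option A at 5.0: take 15 of its 18 — requirement met.
Option Q: unused.
Cost = 11×2.0 + 15×5.0 = 97.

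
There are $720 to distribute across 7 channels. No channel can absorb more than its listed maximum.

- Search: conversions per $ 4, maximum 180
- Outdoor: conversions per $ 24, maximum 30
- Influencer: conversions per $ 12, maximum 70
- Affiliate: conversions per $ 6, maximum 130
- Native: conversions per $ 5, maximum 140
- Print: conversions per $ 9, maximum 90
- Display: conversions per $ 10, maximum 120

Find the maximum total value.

5610

Rank by conversions per $: Outdoor 24 > Influencer 12 > Display 10 > Print 9 > Affiliate 6 > Native 5 > Search 4.
Give Outdoor 30 to hit its cap of 30 → 690 left.
Give Influencer 70 to hit its cap of 70 → 620 left.
Display takes 120 to reach its cap of 120 → 500 left.
Print: +90 to 90 (cap) → 410 left.
Affiliate takes 130 to reach its cap of 130 → 280 left.
Native: +140 to 140 (cap) → 140 left.
Search has room for 180 but only 140 remain, so it gets 140.
Total = 4×140 + 24×30 + 12×70 + 6×130 + 5×140 + 9×90 + 10×120 = 5610.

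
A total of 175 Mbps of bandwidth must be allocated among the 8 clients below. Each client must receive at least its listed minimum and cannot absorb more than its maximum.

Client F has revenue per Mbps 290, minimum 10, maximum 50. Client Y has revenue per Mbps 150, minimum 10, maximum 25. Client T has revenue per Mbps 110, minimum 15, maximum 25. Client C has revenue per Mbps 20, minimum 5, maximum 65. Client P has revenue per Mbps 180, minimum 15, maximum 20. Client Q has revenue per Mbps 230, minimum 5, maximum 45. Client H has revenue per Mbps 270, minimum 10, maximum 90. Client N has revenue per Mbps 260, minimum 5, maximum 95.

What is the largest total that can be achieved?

Meeting every minimum uses 10+10+15+5+15+5+10+5 = 75 Mbps, leaving 100.
Order the clients by revenue per Mbps: Client F 290 > Client H 270 > Client N 260 > Client Q 230 > Client P 180 > Client Y 150 > Client T 110 > Client C 20.
Client F takes 40 more to reach its cap of 50 → 60 left.
Client H: +60 (room for 80) → 70. Pool exhausted.
Total = 290×50 + 150×10 + 110×15 + 20×5 + 180×15 + 230×5 + 270×70 + 260×5 = 41800.

41800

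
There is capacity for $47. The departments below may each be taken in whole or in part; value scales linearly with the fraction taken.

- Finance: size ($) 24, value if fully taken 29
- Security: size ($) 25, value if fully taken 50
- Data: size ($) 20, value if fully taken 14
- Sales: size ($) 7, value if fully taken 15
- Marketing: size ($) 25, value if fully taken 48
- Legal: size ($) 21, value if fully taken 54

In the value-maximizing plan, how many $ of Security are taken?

19

Rank by value-to-size ratio: Legal 54/21≈2.57, Sales 15/7≈2.14, Security 50/25≈2, Marketing 48/25≈1.92, Finance 29/24≈1.21, Data 14/20≈0.7.
Legal: take in full, 21 $ for value 54 → 26 left.
Take all of Sales (7 $, value 15) → 19 $ left.
19 $ left: a 19/25 share of Security gives 50×19/25 = 38.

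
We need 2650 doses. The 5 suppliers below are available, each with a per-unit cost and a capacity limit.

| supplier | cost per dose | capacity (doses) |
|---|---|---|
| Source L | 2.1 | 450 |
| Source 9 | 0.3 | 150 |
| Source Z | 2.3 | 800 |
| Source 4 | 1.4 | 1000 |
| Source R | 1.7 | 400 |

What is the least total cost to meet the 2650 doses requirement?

4565

Fill from the cheapest supplier first.
Source 9 at 0.3: take all 150 doses ; 2500 still needed.
Take 1000 from Source 4 at 1.4 ; need 1500 more.
Source R at 1.7: take all 400 doses ; 1100 still needed.
Source L (2.1): use full 450 ; 650 doses to go.
Source Z (2.3): take the remaining 650 ; done.
Cost = 150×0.3 + 1000×1.4 + 400×1.7 + 450×2.1 + 650×2.3 = 4565.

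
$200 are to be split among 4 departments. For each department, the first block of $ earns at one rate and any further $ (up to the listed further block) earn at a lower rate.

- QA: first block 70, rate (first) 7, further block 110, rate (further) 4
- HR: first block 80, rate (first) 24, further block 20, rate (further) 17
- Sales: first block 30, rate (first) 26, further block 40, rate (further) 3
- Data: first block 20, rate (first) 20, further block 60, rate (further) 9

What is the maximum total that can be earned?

3890

Rank every tier by rate: Sales/tier1 26 > HR/tier1 24 > Data/tier1 20 > HR/tier2 17 > Data/tier2 9 > QA/tier1 7 > QA/tier2 4 > Sales/tier2 3.
Sales tier1 at 26: fill all 30 — 170 left.
HR/tier1 (24): +80 — 90 left.
Fill Data tier1 block (20 at 20) — 70 left.
HR tier2 at 17: fill all 20 — 50 left.
Data/tier2: +50 of 60 at 9; pool empty.
Total = 26×30 + 24×80 + 20×20 + 17×20 + 9×50 = 3890.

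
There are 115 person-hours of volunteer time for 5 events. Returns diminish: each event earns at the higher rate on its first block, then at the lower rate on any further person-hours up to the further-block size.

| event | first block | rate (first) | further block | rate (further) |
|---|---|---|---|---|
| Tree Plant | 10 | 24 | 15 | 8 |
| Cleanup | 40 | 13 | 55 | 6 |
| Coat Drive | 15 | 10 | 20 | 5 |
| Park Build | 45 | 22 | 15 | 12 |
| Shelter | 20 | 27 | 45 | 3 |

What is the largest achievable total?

2290

Order all 10 blocks by rate: Shelter/T1 27 > Tree Plant/T1 24 > Park Build/T1 22 > Cleanup/T1 13 > Park Build/T2 12 > Coat Drive/T1 10 > Tree Plant/T2 8 > Cleanup/T2 6 > Coat Drive/T2 5 > Shelter/T2 3.
Fill Shelter T1 block (20 at 27) — 95 left.
Fill Tree Plant T1 block (10 at 24) — 85 left.
Park Build/T1 (22): +45 — 40 left.
Cleanup T1 at 13: fill all 40 — 0 left.
Total = 27×20 + 24×10 + 22×45 + 13×40 = 2290.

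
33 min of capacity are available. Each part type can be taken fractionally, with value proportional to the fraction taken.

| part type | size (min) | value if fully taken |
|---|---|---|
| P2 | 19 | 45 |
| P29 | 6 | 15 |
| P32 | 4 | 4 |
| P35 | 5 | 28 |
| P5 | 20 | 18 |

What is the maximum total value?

91

Sort by value density: P35 28/5≈5.6, P29 15/6≈2.5, P2 45/19≈2.37, P32 4/4≈1, P5 18/20≈0.9.
Take all of P35 (5 min, value 28) — 28 min left.
Take all of P29 (6 min, value 15) — 22 min left.
Take all of P2 (19 min, value 45) — 3 min left.
3 min left: a 3/4 share of P32 gives 4×3/4 = 3.
Total value = 91.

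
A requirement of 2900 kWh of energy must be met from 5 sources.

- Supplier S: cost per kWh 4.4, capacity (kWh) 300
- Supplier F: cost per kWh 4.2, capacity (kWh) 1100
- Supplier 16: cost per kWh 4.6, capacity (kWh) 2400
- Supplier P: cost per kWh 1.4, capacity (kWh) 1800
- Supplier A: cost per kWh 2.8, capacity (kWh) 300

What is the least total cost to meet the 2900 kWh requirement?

Cheapest first:
Supplier P (1.4): use full 1800 — 1100 kWh to go.
Take 300 from Supplier A at 2.8 — need 800 more.
Supplier F (4.2): take the remaining 800 — done.
Supplier S, Supplier 16: unused.
Cost = 1800×1.4 + 300×2.8 + 800×4.2 = 6720.

6720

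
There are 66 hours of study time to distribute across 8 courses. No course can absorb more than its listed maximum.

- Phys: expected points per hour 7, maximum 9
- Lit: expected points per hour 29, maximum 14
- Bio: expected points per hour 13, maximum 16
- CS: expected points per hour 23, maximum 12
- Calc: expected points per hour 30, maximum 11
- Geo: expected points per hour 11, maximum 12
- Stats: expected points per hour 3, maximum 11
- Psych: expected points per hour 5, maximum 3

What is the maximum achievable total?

1359

Rank by expected points per hour: Calc 30 > Lit 29 > CS 23 > Bio 13 > Geo 11 > Phys 7 > Psych 5 > Stats 3.
Calc: +11 to 11 (cap) → 55 left.
Give Lit 14 to hit its cap of 14 → 41 left.
CS takes 12 to reach its cap of 12 → 29 left.
Bio takes 16 to reach its cap of 16 → 13 left.
Geo: +12 to 12 (cap) → 1 left.
Only 1 left; Phys takes them to reach 1.
Total = 7×1 + 29×14 + 13×16 + 23×12 + 30×11 + 11×12 = 1359.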